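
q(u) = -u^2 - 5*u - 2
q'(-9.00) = 13.00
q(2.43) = -20.05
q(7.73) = -100.40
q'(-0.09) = -4.82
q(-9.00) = -38.00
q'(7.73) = -20.46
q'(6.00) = -17.00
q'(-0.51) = -3.98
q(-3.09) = 3.90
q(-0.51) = 0.29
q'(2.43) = -9.86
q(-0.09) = -1.56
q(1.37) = -10.73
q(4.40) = -43.36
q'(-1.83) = -1.34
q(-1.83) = 3.80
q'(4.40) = -13.80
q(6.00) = -68.00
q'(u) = -2*u - 5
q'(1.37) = -7.74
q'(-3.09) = 1.18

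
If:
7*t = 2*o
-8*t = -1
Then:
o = 7/16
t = 1/8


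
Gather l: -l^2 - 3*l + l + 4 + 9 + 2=-l^2 - 2*l + 15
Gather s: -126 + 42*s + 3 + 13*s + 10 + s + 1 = 56*s - 112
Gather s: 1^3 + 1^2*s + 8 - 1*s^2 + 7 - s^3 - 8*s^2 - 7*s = -s^3 - 9*s^2 - 6*s + 16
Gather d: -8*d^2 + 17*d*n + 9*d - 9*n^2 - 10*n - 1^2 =-8*d^2 + d*(17*n + 9) - 9*n^2 - 10*n - 1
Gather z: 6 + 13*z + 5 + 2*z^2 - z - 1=2*z^2 + 12*z + 10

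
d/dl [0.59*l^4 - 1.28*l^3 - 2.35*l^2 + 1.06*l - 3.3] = 2.36*l^3 - 3.84*l^2 - 4.7*l + 1.06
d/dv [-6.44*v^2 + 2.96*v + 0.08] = 2.96 - 12.88*v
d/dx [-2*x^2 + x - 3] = 1 - 4*x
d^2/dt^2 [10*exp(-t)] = 10*exp(-t)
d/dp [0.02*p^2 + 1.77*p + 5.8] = 0.04*p + 1.77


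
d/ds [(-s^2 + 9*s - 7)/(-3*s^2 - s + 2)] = (28*s^2 - 46*s + 11)/(9*s^4 + 6*s^3 - 11*s^2 - 4*s + 4)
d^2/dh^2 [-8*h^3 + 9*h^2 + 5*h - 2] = 18 - 48*h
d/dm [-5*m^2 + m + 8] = 1 - 10*m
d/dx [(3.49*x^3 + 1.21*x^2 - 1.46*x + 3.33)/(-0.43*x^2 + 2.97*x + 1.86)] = (-1.5007*x^4 + 20.7306*x^3 + 22.4401*x^2 + 7.365*x - 12.6057)/(0.1849*x^4 - 2.5542*x^3 + 7.2213*x^2 + 11.0484*x + 3.4596)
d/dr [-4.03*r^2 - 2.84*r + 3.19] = -8.06*r - 2.84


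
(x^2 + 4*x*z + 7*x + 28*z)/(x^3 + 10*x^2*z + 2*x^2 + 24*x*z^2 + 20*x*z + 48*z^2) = (x + 7)/(x^2 + 6*x*z + 2*x + 12*z)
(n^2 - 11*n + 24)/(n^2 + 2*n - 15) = (n - 8)/(n + 5)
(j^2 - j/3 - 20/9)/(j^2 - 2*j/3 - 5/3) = (j + 4/3)/(j + 1)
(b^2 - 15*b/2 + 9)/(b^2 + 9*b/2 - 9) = (b - 6)/(b + 6)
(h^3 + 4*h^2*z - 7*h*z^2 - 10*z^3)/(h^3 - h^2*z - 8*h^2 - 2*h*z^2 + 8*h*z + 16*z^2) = (h + 5*z)/(h - 8)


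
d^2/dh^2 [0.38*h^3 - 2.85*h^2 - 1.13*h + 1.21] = 2.28*h - 5.7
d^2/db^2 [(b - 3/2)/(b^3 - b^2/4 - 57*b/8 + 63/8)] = 8*(48*b^2 + 60*b + 109)/(64*b^6 + 240*b^5 - 708*b^4 - 2395*b^3 + 3717*b^2 + 6615*b - 9261)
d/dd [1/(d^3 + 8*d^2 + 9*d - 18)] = (-3*d^2 - 16*d - 9)/(d^3 + 8*d^2 + 9*d - 18)^2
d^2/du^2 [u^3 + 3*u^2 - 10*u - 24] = 6*u + 6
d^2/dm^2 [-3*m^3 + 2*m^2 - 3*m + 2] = 4 - 18*m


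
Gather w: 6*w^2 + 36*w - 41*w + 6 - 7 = 6*w^2 - 5*w - 1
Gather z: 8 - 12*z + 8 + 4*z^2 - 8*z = 4*z^2 - 20*z + 16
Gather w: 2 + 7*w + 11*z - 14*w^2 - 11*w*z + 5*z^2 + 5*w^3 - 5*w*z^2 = 5*w^3 - 14*w^2 + w*(-5*z^2 - 11*z + 7) + 5*z^2 + 11*z + 2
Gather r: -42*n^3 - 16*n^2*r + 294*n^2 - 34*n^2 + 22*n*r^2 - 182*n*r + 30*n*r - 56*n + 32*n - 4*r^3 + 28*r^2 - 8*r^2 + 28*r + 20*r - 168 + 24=-42*n^3 + 260*n^2 - 24*n - 4*r^3 + r^2*(22*n + 20) + r*(-16*n^2 - 152*n + 48) - 144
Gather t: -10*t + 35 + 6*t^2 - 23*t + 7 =6*t^2 - 33*t + 42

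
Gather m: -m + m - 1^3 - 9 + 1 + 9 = 0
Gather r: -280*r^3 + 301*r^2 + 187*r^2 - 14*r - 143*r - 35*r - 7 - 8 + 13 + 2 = -280*r^3 + 488*r^2 - 192*r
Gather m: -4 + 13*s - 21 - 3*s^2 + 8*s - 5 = -3*s^2 + 21*s - 30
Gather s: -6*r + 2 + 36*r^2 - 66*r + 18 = 36*r^2 - 72*r + 20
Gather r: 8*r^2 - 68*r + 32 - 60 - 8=8*r^2 - 68*r - 36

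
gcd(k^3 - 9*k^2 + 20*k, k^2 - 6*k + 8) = k - 4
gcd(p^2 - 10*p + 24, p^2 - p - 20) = 1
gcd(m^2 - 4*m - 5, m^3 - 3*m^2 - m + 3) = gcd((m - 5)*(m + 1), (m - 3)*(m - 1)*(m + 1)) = m + 1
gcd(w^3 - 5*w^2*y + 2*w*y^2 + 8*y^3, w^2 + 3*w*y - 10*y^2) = -w + 2*y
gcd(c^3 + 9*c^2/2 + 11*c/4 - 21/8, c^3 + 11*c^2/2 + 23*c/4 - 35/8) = c^2 + 3*c - 7/4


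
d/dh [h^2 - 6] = 2*h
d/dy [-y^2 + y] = 1 - 2*y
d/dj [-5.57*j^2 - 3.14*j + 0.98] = -11.14*j - 3.14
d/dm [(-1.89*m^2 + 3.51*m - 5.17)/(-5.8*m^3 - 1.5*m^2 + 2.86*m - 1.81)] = (-10.962*m^4 + 40.716*m^3 - 90.0984*m^2 - 8.6682*m + 8.4331)/(33.64*m^6 + 17.4*m^5 - 30.926*m^4 + 12.416*m^3 + 13.6096*m^2 - 10.3532*m + 3.2761)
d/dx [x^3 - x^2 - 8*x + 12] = 3*x^2 - 2*x - 8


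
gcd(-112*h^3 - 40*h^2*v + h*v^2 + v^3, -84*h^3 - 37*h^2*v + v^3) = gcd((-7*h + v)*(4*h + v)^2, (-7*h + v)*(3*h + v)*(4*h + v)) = -28*h^2 - 3*h*v + v^2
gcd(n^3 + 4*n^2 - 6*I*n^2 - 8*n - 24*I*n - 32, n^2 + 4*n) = n + 4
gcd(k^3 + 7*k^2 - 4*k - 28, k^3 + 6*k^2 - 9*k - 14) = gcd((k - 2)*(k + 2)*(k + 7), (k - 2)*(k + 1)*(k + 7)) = k^2 + 5*k - 14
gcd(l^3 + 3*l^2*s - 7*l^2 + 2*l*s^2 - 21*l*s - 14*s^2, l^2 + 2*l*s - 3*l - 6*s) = l + 2*s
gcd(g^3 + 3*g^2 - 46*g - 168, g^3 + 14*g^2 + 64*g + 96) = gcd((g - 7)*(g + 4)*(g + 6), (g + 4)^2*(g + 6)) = g^2 + 10*g + 24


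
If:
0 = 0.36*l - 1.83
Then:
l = 5.08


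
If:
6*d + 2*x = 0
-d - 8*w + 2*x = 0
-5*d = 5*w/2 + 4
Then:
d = -64/45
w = 56/45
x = 64/15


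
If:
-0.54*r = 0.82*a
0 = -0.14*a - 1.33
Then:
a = -9.50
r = 14.43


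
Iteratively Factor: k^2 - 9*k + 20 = (k - 5)*(k - 4)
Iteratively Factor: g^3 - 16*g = (g + 4)*(g^2 - 4*g) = g*(g + 4)*(g - 4)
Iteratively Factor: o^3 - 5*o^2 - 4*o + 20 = (o + 2)*(o^2 - 7*o + 10) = (o - 2)*(o + 2)*(o - 5)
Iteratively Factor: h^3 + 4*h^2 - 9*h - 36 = (h - 3)*(h^2 + 7*h + 12) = (h - 3)*(h + 3)*(h + 4)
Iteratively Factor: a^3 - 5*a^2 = (a)*(a^2 - 5*a) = a*(a - 5)*(a)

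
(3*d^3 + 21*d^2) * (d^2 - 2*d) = 3*d^5 + 15*d^4 - 42*d^3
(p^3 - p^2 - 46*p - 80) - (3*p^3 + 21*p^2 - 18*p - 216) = -2*p^3 - 22*p^2 - 28*p + 136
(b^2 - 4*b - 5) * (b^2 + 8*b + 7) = b^4 + 4*b^3 - 30*b^2 - 68*b - 35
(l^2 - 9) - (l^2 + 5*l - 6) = -5*l - 3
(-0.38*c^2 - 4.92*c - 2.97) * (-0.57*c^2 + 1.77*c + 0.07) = 0.2166*c^4 + 2.1318*c^3 - 7.0421*c^2 - 5.6013*c - 0.2079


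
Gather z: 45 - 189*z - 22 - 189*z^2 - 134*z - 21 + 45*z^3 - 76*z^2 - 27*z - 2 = 45*z^3 - 265*z^2 - 350*z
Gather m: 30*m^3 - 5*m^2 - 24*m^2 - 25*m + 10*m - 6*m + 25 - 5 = 30*m^3 - 29*m^2 - 21*m + 20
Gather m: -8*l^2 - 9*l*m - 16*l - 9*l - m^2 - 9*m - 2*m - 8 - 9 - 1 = -8*l^2 - 25*l - m^2 + m*(-9*l - 11) - 18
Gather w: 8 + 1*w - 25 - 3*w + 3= -2*w - 14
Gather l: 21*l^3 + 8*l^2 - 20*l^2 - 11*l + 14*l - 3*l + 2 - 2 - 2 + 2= 21*l^3 - 12*l^2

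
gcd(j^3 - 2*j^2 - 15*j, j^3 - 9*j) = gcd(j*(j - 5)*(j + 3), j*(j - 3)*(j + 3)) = j^2 + 3*j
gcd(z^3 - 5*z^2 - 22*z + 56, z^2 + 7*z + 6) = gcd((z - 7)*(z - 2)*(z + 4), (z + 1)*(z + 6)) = 1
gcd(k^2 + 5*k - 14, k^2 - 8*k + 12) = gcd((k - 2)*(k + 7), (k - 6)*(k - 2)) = k - 2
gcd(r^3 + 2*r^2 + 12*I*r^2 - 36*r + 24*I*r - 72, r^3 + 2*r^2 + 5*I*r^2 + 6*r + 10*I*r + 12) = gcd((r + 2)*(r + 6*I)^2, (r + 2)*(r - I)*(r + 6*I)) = r^2 + r*(2 + 6*I) + 12*I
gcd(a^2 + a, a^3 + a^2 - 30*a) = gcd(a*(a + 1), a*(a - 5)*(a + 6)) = a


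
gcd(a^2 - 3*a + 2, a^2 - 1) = a - 1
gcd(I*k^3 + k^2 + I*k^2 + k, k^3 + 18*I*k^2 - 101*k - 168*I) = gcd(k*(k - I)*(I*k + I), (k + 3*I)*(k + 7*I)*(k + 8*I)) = 1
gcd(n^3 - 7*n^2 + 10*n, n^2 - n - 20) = n - 5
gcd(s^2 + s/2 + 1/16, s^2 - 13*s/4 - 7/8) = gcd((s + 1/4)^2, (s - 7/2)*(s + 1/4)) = s + 1/4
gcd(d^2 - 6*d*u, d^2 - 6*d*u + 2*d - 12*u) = -d + 6*u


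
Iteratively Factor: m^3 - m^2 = (m - 1)*(m^2) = m*(m - 1)*(m)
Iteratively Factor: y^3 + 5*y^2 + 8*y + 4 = (y + 2)*(y^2 + 3*y + 2) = (y + 2)^2*(y + 1)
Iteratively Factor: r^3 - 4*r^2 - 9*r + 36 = (r - 4)*(r^2 - 9) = (r - 4)*(r + 3)*(r - 3)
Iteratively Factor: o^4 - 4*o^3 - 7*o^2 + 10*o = (o - 5)*(o^3 + o^2 - 2*o) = (o - 5)*(o + 2)*(o^2 - o) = o*(o - 5)*(o + 2)*(o - 1)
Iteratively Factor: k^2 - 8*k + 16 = (k - 4)*(k - 4)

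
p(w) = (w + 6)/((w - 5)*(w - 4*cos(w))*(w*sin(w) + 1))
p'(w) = (w + 6)*(-w*cos(w) - sin(w))/((w - 5)*(w - 4*cos(w))*(w*sin(w) + 1)^2) + (w + 6)*(-4*sin(w) - 1)/((w - 5)*(w - 4*cos(w))^2*(w*sin(w) + 1)) + 1/((w - 5)*(w - 4*cos(w))*(w*sin(w) + 1)) - (w + 6)/((w - 5)^2*(w - 4*cos(w))*(w*sin(w) + 1)) = (-(w - 5)*(w + 6)*(w - 4*cos(w))*(w*cos(w) + sin(w)) - (w - 5)*(w + 6)*(w*sin(w) + 1)*(4*sin(w) + 1) + (w - 5)*(w - 4*cos(w))*(w*sin(w) + 1) - (w + 6)*(w - 4*cos(w))*(w*sin(w) + 1))/((w - 5)^2*(w - 4*cos(w))^2*(w*sin(w) + 1)^2)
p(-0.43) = 0.21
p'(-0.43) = 0.19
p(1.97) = -0.27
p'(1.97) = 0.25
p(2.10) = -0.24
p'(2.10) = 0.13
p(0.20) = 0.33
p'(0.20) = 0.16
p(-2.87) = -0.23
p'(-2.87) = 0.20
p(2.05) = -0.25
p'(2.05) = 0.17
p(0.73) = 0.47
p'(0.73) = 0.56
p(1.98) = -0.26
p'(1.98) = 0.24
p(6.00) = -8.21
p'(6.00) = -59.48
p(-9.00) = -0.00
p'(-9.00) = 0.02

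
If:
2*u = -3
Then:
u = -3/2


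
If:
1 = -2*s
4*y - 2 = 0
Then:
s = -1/2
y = 1/2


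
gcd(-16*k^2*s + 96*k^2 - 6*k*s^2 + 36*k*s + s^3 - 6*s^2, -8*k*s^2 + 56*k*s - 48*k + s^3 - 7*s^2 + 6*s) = -8*k*s + 48*k + s^2 - 6*s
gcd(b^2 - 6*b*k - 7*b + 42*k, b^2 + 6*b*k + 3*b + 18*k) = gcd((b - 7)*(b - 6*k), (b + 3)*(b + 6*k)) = 1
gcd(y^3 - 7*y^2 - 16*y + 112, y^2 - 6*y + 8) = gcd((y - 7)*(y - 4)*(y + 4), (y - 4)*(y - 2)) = y - 4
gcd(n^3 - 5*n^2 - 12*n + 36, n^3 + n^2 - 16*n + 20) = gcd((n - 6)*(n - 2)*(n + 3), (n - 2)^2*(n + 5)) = n - 2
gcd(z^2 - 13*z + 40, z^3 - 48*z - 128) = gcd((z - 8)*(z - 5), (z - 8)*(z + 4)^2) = z - 8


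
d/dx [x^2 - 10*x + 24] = 2*x - 10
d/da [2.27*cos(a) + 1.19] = -2.27*sin(a)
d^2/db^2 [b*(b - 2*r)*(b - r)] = 6*b - 6*r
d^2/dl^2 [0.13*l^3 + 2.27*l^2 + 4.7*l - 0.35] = 0.78*l + 4.54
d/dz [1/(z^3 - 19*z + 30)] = (19 - 3*z^2)/(z^3 - 19*z + 30)^2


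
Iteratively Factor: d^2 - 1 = (d - 1)*(d + 1)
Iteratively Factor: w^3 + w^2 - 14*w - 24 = (w + 3)*(w^2 - 2*w - 8) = (w - 4)*(w + 3)*(w + 2)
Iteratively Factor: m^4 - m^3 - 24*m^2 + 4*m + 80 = (m + 2)*(m^3 - 3*m^2 - 18*m + 40) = (m + 2)*(m + 4)*(m^2 - 7*m + 10) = (m - 2)*(m + 2)*(m + 4)*(m - 5)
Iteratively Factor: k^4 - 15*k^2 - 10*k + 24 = (k - 1)*(k^3 + k^2 - 14*k - 24) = (k - 4)*(k - 1)*(k^2 + 5*k + 6) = (k - 4)*(k - 1)*(k + 2)*(k + 3)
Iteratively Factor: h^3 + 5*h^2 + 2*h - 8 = (h + 2)*(h^2 + 3*h - 4) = (h + 2)*(h + 4)*(h - 1)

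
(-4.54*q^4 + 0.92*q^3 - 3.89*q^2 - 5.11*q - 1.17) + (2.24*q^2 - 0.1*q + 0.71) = -4.54*q^4 + 0.92*q^3 - 1.65*q^2 - 5.21*q - 0.46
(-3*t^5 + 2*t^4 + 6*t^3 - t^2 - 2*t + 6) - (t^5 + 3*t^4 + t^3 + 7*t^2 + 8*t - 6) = -4*t^5 - t^4 + 5*t^3 - 8*t^2 - 10*t + 12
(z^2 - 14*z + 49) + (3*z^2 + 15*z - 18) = 4*z^2 + z + 31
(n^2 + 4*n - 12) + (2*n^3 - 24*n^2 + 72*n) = 2*n^3 - 23*n^2 + 76*n - 12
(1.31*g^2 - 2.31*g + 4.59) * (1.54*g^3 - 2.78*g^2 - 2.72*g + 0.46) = 2.0174*g^5 - 7.1992*g^4 + 9.9272*g^3 - 5.8744*g^2 - 13.5474*g + 2.1114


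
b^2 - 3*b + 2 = (b - 2)*(b - 1)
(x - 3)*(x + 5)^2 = x^3 + 7*x^2 - 5*x - 75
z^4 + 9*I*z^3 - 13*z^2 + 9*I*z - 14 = (z - I)*(z + I)*(z + 2*I)*(z + 7*I)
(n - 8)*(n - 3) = n^2 - 11*n + 24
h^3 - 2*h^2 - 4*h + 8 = (h - 2)^2*(h + 2)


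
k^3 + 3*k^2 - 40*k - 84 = (k - 6)*(k + 2)*(k + 7)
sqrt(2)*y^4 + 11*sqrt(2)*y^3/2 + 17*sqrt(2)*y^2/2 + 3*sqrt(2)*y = y*(y + 2)*(y + 3)*(sqrt(2)*y + sqrt(2)/2)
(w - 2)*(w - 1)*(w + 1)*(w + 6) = w^4 + 4*w^3 - 13*w^2 - 4*w + 12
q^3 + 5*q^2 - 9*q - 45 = (q - 3)*(q + 3)*(q + 5)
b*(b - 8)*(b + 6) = b^3 - 2*b^2 - 48*b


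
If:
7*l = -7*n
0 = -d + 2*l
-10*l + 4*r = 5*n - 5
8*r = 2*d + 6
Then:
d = 16/3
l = 8/3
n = -8/3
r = 25/12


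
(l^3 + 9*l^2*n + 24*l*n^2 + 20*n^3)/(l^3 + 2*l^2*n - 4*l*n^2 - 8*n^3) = (l + 5*n)/(l - 2*n)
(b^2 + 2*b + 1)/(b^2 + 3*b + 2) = (b + 1)/(b + 2)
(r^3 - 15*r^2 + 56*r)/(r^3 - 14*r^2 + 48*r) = (r - 7)/(r - 6)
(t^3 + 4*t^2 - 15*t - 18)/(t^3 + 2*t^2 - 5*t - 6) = (t^2 + 3*t - 18)/(t^2 + t - 6)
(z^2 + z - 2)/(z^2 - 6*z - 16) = (z - 1)/(z - 8)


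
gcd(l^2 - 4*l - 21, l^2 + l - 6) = l + 3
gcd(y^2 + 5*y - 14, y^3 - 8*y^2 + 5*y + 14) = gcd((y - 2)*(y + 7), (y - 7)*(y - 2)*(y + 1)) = y - 2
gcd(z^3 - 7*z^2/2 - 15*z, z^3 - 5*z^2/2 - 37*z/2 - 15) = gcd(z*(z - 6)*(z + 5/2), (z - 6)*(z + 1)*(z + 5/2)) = z^2 - 7*z/2 - 15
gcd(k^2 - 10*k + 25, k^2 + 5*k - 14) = 1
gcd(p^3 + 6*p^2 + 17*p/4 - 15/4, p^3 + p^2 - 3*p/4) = p^2 + p - 3/4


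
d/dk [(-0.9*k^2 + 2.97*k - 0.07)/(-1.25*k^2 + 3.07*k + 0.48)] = (0.9495*k^2 - 1.039*k + 1.6405)/(1.5625*k^4 - 7.675*k^3 + 8.2249*k^2 + 2.9472*k + 0.2304)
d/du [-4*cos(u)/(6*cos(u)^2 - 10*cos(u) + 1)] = 4*(1 - 6*cos(u)^2)*sin(u)/(6*sin(u)^2 + 10*cos(u) - 7)^2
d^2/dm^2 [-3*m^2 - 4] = -6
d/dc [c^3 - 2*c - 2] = 3*c^2 - 2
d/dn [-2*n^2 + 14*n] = 14 - 4*n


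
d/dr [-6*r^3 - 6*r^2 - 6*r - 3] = -18*r^2 - 12*r - 6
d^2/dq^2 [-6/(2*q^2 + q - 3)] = 12*(4*q^2 + 2*q - (4*q + 1)^2 - 6)/(2*q^2 + q - 3)^3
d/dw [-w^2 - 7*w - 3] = -2*w - 7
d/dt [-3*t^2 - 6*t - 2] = -6*t - 6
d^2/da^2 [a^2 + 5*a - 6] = 2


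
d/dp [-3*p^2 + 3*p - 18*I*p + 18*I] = -6*p + 3 - 18*I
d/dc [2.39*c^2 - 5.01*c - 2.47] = 4.78*c - 5.01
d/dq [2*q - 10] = 2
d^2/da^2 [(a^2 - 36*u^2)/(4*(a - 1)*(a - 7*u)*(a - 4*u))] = (-2*a*(a - 1)^2*(a - 7*u)^2*(a - 4*u) - 2*a*(a - 1)^2*(a - 7*u)*(a - 4*u)^2 - 2*a*(a - 1)*(a - 7*u)^2*(a - 4*u)^2 + (a - 1)^2*(a - 7*u)^2*(a - 4*u)^2 + (a - 1)^2*(a - 7*u)^2*(a^2 - 36*u^2) + (a - 1)^2*(a - 7*u)*(a - 4*u)*(a^2 - 36*u^2) + (a - 1)^2*(a - 4*u)^2*(a^2 - 36*u^2) + (a - 1)*(a - 7*u)^2*(a - 4*u)*(a^2 - 36*u^2) + (a - 1)*(a - 7*u)*(a - 4*u)^2*(a^2 - 36*u^2) + (a - 7*u)^2*(a - 4*u)^2*(a^2 - 36*u^2))/(2*(a - 1)^3*(a - 7*u)^3*(a - 4*u)^3)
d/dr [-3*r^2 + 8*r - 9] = 8 - 6*r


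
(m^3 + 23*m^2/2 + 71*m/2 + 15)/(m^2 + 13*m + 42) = (2*m^2 + 11*m + 5)/(2*(m + 7))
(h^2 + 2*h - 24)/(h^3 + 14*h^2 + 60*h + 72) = (h - 4)/(h^2 + 8*h + 12)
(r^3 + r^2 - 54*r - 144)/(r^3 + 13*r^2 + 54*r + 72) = (r - 8)/(r + 4)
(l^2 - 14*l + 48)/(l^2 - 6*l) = (l - 8)/l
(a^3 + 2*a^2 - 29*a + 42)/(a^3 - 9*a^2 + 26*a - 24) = (a + 7)/(a - 4)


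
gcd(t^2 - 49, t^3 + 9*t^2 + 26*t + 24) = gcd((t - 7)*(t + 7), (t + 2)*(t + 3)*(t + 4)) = 1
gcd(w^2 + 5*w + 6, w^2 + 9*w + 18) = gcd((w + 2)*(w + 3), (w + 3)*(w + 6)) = w + 3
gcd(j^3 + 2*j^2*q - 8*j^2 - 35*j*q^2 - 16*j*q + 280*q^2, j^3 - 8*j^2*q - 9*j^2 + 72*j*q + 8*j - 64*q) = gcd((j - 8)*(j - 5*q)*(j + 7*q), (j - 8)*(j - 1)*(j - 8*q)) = j - 8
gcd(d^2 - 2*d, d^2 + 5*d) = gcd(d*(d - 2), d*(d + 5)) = d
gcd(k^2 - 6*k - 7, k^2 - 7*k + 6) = 1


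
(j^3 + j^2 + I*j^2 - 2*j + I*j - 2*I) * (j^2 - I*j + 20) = j^5 + j^4 + 19*j^3 + 21*j^2 + 20*I*j^2 - 42*j + 20*I*j - 40*I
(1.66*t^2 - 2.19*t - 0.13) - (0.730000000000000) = 1.66*t^2 - 2.19*t - 0.86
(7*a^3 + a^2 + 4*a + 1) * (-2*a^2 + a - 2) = -14*a^5 + 5*a^4 - 21*a^3 - 7*a - 2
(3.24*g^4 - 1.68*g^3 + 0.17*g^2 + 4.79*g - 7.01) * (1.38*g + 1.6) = 4.4712*g^5 + 2.8656*g^4 - 2.4534*g^3 + 6.8822*g^2 - 2.0098*g - 11.216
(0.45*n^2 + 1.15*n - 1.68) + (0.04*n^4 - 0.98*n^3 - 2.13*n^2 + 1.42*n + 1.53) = 0.04*n^4 - 0.98*n^3 - 1.68*n^2 + 2.57*n - 0.15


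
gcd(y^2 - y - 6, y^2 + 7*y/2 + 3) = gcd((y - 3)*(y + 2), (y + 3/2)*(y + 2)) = y + 2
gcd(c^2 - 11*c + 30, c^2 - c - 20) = c - 5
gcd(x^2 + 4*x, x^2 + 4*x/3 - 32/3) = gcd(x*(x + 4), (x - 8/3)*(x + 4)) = x + 4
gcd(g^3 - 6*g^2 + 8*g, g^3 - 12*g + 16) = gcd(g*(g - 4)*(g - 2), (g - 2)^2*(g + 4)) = g - 2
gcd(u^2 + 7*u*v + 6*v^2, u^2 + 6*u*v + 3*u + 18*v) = u + 6*v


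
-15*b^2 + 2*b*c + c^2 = (-3*b + c)*(5*b + c)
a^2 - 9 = (a - 3)*(a + 3)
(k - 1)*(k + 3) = k^2 + 2*k - 3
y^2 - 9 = (y - 3)*(y + 3)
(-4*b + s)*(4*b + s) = -16*b^2 + s^2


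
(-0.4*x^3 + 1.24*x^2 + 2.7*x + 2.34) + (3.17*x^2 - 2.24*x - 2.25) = -0.4*x^3 + 4.41*x^2 + 0.46*x + 0.0899999999999999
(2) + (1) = 3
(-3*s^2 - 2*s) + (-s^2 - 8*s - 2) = -4*s^2 - 10*s - 2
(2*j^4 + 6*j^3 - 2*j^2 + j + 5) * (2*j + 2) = 4*j^5 + 16*j^4 + 8*j^3 - 2*j^2 + 12*j + 10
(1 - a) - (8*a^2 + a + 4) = -8*a^2 - 2*a - 3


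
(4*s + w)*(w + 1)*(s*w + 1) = 4*s^2*w^2 + 4*s^2*w + s*w^3 + s*w^2 + 4*s*w + 4*s + w^2 + w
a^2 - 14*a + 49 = (a - 7)^2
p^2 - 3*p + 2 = (p - 2)*(p - 1)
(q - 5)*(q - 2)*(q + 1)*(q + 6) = q^4 - 33*q^2 + 28*q + 60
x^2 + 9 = (x - 3*I)*(x + 3*I)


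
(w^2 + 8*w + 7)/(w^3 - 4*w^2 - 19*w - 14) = (w + 7)/(w^2 - 5*w - 14)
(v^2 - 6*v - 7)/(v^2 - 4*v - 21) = (v + 1)/(v + 3)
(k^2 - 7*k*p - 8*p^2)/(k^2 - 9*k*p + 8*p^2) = (-k - p)/(-k + p)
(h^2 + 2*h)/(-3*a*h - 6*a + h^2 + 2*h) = -h/(3*a - h)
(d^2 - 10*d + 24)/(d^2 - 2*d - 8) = (d - 6)/(d + 2)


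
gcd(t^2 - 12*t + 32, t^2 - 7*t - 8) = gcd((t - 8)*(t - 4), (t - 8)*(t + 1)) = t - 8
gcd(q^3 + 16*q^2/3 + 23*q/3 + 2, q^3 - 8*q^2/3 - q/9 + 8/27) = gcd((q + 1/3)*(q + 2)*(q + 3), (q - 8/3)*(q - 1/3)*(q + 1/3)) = q + 1/3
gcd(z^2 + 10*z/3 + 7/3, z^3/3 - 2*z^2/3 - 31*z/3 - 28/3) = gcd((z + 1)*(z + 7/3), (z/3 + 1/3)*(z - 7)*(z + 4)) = z + 1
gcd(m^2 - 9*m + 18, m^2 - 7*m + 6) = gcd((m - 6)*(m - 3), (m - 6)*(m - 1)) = m - 6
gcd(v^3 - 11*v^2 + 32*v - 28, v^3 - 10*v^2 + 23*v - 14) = v^2 - 9*v + 14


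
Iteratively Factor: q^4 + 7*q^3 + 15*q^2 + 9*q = (q + 3)*(q^3 + 4*q^2 + 3*q) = (q + 3)^2*(q^2 + q) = q*(q + 3)^2*(q + 1)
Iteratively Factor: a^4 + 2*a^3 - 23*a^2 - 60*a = (a + 3)*(a^3 - a^2 - 20*a) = a*(a + 3)*(a^2 - a - 20) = a*(a + 3)*(a + 4)*(a - 5)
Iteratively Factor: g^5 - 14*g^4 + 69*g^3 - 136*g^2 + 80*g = (g - 1)*(g^4 - 13*g^3 + 56*g^2 - 80*g) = (g - 5)*(g - 1)*(g^3 - 8*g^2 + 16*g) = g*(g - 5)*(g - 1)*(g^2 - 8*g + 16) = g*(g - 5)*(g - 4)*(g - 1)*(g - 4)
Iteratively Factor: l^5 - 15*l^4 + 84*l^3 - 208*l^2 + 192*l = (l - 4)*(l^4 - 11*l^3 + 40*l^2 - 48*l) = (l - 4)*(l - 3)*(l^3 - 8*l^2 + 16*l) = l*(l - 4)*(l - 3)*(l^2 - 8*l + 16) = l*(l - 4)^2*(l - 3)*(l - 4)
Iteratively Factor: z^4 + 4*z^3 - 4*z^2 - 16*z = (z + 4)*(z^3 - 4*z) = z*(z + 4)*(z^2 - 4) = z*(z - 2)*(z + 4)*(z + 2)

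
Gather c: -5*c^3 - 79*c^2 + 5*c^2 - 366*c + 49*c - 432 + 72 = -5*c^3 - 74*c^2 - 317*c - 360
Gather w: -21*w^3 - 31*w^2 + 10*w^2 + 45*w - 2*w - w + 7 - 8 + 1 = -21*w^3 - 21*w^2 + 42*w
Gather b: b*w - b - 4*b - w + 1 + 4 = b*(w - 5) - w + 5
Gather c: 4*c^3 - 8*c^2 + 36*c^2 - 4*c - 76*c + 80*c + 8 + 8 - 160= 4*c^3 + 28*c^2 - 144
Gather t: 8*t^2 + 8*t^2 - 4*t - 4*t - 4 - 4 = 16*t^2 - 8*t - 8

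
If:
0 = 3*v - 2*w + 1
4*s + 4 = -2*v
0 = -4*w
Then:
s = -5/6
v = -1/3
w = 0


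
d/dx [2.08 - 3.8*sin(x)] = -3.8*cos(x)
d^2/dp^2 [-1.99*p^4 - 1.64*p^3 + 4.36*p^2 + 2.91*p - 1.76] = -23.88*p^2 - 9.84*p + 8.72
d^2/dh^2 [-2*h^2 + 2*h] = -4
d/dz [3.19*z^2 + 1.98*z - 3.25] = 6.38*z + 1.98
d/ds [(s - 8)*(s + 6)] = 2*s - 2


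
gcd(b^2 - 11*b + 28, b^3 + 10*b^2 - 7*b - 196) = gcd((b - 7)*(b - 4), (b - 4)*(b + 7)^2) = b - 4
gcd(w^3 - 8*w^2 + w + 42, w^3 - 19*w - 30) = w + 2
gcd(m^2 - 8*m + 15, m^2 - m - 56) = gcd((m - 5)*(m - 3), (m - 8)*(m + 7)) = 1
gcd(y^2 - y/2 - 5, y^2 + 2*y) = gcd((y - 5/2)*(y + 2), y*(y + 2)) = y + 2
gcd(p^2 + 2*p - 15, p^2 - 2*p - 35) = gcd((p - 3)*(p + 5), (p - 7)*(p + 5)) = p + 5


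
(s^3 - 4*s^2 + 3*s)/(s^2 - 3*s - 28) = s*(-s^2 + 4*s - 3)/(-s^2 + 3*s + 28)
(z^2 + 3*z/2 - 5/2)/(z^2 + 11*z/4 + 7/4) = 2*(2*z^2 + 3*z - 5)/(4*z^2 + 11*z + 7)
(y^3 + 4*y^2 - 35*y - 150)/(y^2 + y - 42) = (y^2 + 10*y + 25)/(y + 7)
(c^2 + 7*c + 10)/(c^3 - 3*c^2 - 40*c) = (c + 2)/(c*(c - 8))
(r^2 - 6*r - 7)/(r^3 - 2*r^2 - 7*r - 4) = (r - 7)/(r^2 - 3*r - 4)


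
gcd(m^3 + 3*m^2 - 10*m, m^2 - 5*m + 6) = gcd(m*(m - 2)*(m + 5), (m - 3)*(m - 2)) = m - 2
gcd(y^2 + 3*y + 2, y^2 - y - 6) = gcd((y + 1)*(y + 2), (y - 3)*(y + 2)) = y + 2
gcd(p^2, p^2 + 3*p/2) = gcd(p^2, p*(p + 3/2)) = p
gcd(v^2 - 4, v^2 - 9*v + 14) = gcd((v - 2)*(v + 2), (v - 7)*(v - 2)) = v - 2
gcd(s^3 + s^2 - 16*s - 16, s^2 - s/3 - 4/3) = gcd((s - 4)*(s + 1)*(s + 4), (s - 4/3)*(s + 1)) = s + 1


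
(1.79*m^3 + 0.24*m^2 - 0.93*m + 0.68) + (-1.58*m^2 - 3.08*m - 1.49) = 1.79*m^3 - 1.34*m^2 - 4.01*m - 0.81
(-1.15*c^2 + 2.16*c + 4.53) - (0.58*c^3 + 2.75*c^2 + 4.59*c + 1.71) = -0.58*c^3 - 3.9*c^2 - 2.43*c + 2.82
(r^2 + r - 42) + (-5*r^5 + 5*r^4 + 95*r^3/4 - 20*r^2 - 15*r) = -5*r^5 + 5*r^4 + 95*r^3/4 - 19*r^2 - 14*r - 42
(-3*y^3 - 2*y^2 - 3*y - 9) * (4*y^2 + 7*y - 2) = -12*y^5 - 29*y^4 - 20*y^3 - 53*y^2 - 57*y + 18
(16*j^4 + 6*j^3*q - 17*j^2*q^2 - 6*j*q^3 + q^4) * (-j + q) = -16*j^5 + 10*j^4*q + 23*j^3*q^2 - 11*j^2*q^3 - 7*j*q^4 + q^5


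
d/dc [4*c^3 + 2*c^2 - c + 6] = 12*c^2 + 4*c - 1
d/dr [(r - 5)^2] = 2*r - 10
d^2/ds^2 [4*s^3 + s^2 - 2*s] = 24*s + 2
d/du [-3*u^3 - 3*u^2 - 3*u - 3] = -9*u^2 - 6*u - 3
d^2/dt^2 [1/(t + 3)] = 2/(t + 3)^3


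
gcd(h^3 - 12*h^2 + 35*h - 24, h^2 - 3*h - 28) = 1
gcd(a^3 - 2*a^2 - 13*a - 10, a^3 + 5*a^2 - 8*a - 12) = a + 1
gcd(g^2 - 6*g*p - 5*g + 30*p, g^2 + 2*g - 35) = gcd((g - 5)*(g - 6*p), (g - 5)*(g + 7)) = g - 5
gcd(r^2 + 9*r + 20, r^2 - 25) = r + 5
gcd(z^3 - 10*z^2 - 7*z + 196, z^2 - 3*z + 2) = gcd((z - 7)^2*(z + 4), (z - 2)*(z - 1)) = 1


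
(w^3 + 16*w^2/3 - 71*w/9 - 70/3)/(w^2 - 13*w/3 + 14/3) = (w^2 + 23*w/3 + 10)/(w - 2)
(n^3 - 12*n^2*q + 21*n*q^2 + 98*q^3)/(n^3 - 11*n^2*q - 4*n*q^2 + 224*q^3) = (-n^2 + 5*n*q + 14*q^2)/(-n^2 + 4*n*q + 32*q^2)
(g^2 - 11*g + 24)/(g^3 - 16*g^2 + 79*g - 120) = 1/(g - 5)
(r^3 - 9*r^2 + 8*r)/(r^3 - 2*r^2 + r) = (r - 8)/(r - 1)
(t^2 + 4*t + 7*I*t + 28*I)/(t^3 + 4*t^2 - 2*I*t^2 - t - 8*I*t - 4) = (t + 7*I)/(t^2 - 2*I*t - 1)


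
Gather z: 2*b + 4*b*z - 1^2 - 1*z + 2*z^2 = 2*b + 2*z^2 + z*(4*b - 1) - 1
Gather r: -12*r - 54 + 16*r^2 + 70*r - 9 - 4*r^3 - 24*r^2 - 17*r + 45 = -4*r^3 - 8*r^2 + 41*r - 18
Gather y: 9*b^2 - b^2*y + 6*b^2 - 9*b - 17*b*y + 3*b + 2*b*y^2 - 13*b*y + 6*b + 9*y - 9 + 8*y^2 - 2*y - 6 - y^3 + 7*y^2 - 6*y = 15*b^2 - y^3 + y^2*(2*b + 15) + y*(-b^2 - 30*b + 1) - 15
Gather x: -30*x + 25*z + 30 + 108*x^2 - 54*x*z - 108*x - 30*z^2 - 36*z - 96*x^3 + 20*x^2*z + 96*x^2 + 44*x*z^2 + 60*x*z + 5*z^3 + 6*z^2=-96*x^3 + x^2*(20*z + 204) + x*(44*z^2 + 6*z - 138) + 5*z^3 - 24*z^2 - 11*z + 30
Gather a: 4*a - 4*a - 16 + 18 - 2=0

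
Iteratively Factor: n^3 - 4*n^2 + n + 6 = (n - 2)*(n^2 - 2*n - 3) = (n - 3)*(n - 2)*(n + 1)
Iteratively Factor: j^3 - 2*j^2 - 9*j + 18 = (j + 3)*(j^2 - 5*j + 6) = (j - 3)*(j + 3)*(j - 2)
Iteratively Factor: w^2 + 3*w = (w + 3)*(w)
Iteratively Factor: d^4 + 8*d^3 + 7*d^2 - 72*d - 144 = (d - 3)*(d^3 + 11*d^2 + 40*d + 48) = (d - 3)*(d + 4)*(d^2 + 7*d + 12) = (d - 3)*(d + 3)*(d + 4)*(d + 4)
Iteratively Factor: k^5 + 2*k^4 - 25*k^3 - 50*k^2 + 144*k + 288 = (k - 3)*(k^4 + 5*k^3 - 10*k^2 - 80*k - 96) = (k - 3)*(k + 4)*(k^3 + k^2 - 14*k - 24) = (k - 3)*(k + 3)*(k + 4)*(k^2 - 2*k - 8) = (k - 3)*(k + 2)*(k + 3)*(k + 4)*(k - 4)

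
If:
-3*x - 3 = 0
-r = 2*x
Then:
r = 2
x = -1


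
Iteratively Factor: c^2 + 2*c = (c + 2)*(c)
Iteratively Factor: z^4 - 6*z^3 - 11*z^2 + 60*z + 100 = (z - 5)*(z^3 - z^2 - 16*z - 20) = (z - 5)*(z + 2)*(z^2 - 3*z - 10) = (z - 5)^2*(z + 2)*(z + 2)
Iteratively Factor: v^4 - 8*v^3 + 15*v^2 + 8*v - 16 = (v - 4)*(v^3 - 4*v^2 - v + 4) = (v - 4)*(v - 1)*(v^2 - 3*v - 4) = (v - 4)^2*(v - 1)*(v + 1)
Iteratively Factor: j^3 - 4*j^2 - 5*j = (j - 5)*(j^2 + j) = j*(j - 5)*(j + 1)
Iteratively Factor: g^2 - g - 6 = (g + 2)*(g - 3)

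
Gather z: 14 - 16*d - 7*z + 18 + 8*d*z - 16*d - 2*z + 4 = -32*d + z*(8*d - 9) + 36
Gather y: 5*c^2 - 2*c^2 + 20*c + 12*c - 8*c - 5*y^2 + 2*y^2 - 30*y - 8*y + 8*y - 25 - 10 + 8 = 3*c^2 + 24*c - 3*y^2 - 30*y - 27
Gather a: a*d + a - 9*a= a*(d - 8)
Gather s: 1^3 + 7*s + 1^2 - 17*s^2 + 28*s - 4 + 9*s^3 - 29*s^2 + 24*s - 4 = 9*s^3 - 46*s^2 + 59*s - 6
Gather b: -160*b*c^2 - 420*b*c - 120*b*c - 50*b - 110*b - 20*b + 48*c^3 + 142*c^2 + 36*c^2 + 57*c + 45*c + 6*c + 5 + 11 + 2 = b*(-160*c^2 - 540*c - 180) + 48*c^3 + 178*c^2 + 108*c + 18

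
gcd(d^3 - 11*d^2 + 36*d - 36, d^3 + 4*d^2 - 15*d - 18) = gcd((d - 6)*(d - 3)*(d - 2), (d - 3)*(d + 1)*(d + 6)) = d - 3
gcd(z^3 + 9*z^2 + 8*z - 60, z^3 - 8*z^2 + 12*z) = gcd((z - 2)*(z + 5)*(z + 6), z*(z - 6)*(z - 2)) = z - 2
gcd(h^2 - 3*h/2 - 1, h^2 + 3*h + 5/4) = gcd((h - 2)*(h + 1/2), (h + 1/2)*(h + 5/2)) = h + 1/2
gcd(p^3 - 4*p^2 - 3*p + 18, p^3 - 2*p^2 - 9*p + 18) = p - 3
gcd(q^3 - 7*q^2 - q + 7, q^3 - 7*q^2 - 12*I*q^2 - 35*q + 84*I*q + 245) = q - 7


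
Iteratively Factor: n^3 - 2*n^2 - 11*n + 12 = (n - 1)*(n^2 - n - 12) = (n - 4)*(n - 1)*(n + 3)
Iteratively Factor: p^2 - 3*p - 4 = (p - 4)*(p + 1)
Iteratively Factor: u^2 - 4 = (u + 2)*(u - 2)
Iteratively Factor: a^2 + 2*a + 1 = (a + 1)*(a + 1)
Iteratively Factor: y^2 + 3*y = (y + 3)*(y)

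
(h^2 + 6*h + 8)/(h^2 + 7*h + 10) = (h + 4)/(h + 5)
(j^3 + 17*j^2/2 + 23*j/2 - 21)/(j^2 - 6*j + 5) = (j^2 + 19*j/2 + 21)/(j - 5)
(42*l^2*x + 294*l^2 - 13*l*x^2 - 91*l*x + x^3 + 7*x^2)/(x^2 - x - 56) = (42*l^2 - 13*l*x + x^2)/(x - 8)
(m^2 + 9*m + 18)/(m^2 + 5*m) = (m^2 + 9*m + 18)/(m*(m + 5))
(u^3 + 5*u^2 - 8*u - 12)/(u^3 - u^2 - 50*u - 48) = (u - 2)/(u - 8)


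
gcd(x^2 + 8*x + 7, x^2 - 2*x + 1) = 1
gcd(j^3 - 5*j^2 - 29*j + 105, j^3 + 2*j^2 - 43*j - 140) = j^2 - 2*j - 35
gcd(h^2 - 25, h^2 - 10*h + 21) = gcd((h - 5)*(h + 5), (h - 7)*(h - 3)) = 1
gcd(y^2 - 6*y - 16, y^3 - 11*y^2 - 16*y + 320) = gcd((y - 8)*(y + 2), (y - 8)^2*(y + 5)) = y - 8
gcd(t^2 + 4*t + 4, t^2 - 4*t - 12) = t + 2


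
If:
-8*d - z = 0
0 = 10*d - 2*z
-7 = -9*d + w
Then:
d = 0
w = -7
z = 0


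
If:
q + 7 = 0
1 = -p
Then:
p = -1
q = -7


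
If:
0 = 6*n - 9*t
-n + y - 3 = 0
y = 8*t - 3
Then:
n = 18/13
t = 12/13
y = 57/13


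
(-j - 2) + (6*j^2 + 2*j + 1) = 6*j^2 + j - 1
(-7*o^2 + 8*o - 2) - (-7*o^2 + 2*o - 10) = 6*o + 8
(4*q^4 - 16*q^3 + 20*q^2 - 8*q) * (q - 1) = 4*q^5 - 20*q^4 + 36*q^3 - 28*q^2 + 8*q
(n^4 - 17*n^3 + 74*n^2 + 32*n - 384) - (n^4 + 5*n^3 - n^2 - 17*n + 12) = -22*n^3 + 75*n^2 + 49*n - 396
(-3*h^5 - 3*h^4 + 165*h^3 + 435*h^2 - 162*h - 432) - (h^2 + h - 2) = -3*h^5 - 3*h^4 + 165*h^3 + 434*h^2 - 163*h - 430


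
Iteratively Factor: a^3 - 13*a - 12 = (a + 3)*(a^2 - 3*a - 4) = (a + 1)*(a + 3)*(a - 4)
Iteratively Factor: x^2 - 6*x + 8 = (x - 4)*(x - 2)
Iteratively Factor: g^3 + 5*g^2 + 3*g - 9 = (g + 3)*(g^2 + 2*g - 3) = (g - 1)*(g + 3)*(g + 3)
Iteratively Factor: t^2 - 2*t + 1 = (t - 1)*(t - 1)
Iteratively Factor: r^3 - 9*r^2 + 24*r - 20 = (r - 2)*(r^2 - 7*r + 10) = (r - 5)*(r - 2)*(r - 2)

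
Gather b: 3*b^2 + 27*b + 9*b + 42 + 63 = 3*b^2 + 36*b + 105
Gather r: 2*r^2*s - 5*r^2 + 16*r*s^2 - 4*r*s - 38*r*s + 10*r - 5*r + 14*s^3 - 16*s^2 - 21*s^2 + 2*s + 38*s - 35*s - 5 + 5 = r^2*(2*s - 5) + r*(16*s^2 - 42*s + 5) + 14*s^3 - 37*s^2 + 5*s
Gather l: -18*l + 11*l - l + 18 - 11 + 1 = 8 - 8*l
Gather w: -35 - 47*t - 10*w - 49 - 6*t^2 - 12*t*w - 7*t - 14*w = -6*t^2 - 54*t + w*(-12*t - 24) - 84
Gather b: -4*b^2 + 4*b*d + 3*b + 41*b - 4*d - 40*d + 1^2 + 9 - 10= -4*b^2 + b*(4*d + 44) - 44*d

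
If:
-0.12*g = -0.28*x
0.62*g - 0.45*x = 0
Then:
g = 0.00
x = 0.00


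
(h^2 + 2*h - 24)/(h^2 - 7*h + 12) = (h + 6)/(h - 3)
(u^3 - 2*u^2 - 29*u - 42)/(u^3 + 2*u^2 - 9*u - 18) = (u - 7)/(u - 3)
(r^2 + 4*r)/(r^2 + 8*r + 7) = r*(r + 4)/(r^2 + 8*r + 7)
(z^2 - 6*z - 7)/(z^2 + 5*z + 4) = (z - 7)/(z + 4)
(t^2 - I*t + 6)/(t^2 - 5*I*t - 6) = (t + 2*I)/(t - 2*I)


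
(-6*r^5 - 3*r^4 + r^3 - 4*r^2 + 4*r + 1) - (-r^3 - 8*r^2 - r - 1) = -6*r^5 - 3*r^4 + 2*r^3 + 4*r^2 + 5*r + 2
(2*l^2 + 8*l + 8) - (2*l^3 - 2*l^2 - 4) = -2*l^3 + 4*l^2 + 8*l + 12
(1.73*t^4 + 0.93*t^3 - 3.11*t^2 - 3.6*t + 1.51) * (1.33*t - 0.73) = 2.3009*t^5 - 0.0259999999999998*t^4 - 4.8152*t^3 - 2.5177*t^2 + 4.6363*t - 1.1023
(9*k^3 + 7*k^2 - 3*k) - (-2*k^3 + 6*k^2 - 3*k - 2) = 11*k^3 + k^2 + 2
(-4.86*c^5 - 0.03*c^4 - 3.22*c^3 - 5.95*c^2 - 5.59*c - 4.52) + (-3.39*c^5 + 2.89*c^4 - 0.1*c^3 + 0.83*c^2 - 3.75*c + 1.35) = -8.25*c^5 + 2.86*c^4 - 3.32*c^3 - 5.12*c^2 - 9.34*c - 3.17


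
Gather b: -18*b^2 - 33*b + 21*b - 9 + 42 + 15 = -18*b^2 - 12*b + 48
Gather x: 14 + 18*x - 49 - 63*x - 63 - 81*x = -126*x - 98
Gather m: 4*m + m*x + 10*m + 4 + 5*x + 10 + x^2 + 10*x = m*(x + 14) + x^2 + 15*x + 14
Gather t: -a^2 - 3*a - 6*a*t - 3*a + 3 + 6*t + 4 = -a^2 - 6*a + t*(6 - 6*a) + 7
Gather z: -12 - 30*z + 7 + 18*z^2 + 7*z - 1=18*z^2 - 23*z - 6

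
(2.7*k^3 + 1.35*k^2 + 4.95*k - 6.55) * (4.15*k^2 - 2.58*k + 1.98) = 11.205*k^5 - 1.3635*k^4 + 22.4055*k^3 - 37.2805*k^2 + 26.7*k - 12.969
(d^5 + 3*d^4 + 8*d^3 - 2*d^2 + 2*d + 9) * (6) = 6*d^5 + 18*d^4 + 48*d^3 - 12*d^2 + 12*d + 54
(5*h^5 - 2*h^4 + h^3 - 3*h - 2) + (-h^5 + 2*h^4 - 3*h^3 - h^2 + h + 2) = 4*h^5 - 2*h^3 - h^2 - 2*h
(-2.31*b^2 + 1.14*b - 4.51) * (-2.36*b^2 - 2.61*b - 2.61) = 5.4516*b^4 + 3.3387*b^3 + 13.6973*b^2 + 8.7957*b + 11.7711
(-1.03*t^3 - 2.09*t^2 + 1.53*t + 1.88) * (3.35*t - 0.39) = -3.4505*t^4 - 6.5998*t^3 + 5.9406*t^2 + 5.7013*t - 0.7332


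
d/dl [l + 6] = 1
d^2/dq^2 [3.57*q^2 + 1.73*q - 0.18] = 7.14000000000000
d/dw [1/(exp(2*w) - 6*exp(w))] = 2*(3 - exp(w))*exp(-w)/(exp(w) - 6)^2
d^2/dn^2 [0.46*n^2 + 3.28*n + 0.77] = 0.920000000000000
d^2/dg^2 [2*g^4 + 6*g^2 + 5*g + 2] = 24*g^2 + 12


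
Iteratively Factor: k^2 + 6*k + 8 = (k + 2)*(k + 4)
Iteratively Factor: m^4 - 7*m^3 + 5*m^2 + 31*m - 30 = (m - 3)*(m^3 - 4*m^2 - 7*m + 10) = (m - 5)*(m - 3)*(m^2 + m - 2) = (m - 5)*(m - 3)*(m - 1)*(m + 2)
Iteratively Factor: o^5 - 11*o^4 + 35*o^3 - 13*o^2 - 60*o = (o - 5)*(o^4 - 6*o^3 + 5*o^2 + 12*o) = (o - 5)*(o - 3)*(o^3 - 3*o^2 - 4*o) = o*(o - 5)*(o - 3)*(o^2 - 3*o - 4) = o*(o - 5)*(o - 4)*(o - 3)*(o + 1)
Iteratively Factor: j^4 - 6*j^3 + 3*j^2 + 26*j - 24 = (j - 4)*(j^3 - 2*j^2 - 5*j + 6) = (j - 4)*(j - 3)*(j^2 + j - 2) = (j - 4)*(j - 3)*(j - 1)*(j + 2)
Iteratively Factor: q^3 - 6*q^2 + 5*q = (q - 5)*(q^2 - q) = (q - 5)*(q - 1)*(q)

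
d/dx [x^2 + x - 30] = 2*x + 1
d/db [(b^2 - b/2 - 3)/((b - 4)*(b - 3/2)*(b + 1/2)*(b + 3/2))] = 8*(-4*b^3 + 22*b^2 - 40*b + 19)/(16*b^6 - 160*b^5 + 504*b^4 - 424*b^3 - 311*b^2 + 312*b + 144)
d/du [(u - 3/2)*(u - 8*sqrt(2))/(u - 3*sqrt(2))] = (u^2 - 6*sqrt(2)*u - 15*sqrt(2)/2 + 48)/(u^2 - 6*sqrt(2)*u + 18)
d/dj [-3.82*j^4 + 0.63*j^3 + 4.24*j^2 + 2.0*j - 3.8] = -15.28*j^3 + 1.89*j^2 + 8.48*j + 2.0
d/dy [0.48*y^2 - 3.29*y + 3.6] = 0.96*y - 3.29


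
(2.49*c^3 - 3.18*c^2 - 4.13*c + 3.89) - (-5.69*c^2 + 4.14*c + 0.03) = 2.49*c^3 + 2.51*c^2 - 8.27*c + 3.86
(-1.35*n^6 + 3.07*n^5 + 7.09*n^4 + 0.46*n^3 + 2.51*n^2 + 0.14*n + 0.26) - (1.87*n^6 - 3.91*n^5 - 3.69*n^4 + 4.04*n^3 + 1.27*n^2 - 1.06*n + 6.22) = -3.22*n^6 + 6.98*n^5 + 10.78*n^4 - 3.58*n^3 + 1.24*n^2 + 1.2*n - 5.96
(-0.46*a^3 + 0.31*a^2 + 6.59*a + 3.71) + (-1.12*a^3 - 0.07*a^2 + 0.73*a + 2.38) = -1.58*a^3 + 0.24*a^2 + 7.32*a + 6.09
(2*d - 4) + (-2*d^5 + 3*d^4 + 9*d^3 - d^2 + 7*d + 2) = -2*d^5 + 3*d^4 + 9*d^3 - d^2 + 9*d - 2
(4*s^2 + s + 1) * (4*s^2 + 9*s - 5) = 16*s^4 + 40*s^3 - 7*s^2 + 4*s - 5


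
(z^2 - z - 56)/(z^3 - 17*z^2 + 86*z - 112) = (z + 7)/(z^2 - 9*z + 14)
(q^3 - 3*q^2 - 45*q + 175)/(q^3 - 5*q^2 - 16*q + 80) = (q^2 + 2*q - 35)/(q^2 - 16)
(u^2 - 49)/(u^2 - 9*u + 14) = (u + 7)/(u - 2)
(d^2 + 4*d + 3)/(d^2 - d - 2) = (d + 3)/(d - 2)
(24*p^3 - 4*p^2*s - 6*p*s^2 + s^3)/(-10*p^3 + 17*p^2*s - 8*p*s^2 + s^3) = (-12*p^2 - 4*p*s + s^2)/(5*p^2 - 6*p*s + s^2)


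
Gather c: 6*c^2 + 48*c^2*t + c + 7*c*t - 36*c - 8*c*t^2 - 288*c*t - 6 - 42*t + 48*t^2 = c^2*(48*t + 6) + c*(-8*t^2 - 281*t - 35) + 48*t^2 - 42*t - 6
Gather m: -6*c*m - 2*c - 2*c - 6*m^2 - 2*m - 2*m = -4*c - 6*m^2 + m*(-6*c - 4)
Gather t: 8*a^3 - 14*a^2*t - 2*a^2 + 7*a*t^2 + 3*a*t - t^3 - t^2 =8*a^3 - 2*a^2 - t^3 + t^2*(7*a - 1) + t*(-14*a^2 + 3*a)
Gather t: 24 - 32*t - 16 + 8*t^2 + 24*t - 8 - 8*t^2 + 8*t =0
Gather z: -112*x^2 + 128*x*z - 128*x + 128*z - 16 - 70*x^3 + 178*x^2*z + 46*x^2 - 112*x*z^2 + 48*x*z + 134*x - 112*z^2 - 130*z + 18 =-70*x^3 - 66*x^2 + 6*x + z^2*(-112*x - 112) + z*(178*x^2 + 176*x - 2) + 2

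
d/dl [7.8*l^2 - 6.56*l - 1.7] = 15.6*l - 6.56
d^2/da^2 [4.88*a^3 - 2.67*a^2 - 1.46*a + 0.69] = 29.28*a - 5.34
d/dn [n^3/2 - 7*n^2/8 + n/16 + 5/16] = 3*n^2/2 - 7*n/4 + 1/16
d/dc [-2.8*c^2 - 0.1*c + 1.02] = -5.6*c - 0.1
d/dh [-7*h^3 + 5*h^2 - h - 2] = -21*h^2 + 10*h - 1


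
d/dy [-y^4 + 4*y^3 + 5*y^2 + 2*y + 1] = -4*y^3 + 12*y^2 + 10*y + 2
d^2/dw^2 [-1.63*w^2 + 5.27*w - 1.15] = -3.26000000000000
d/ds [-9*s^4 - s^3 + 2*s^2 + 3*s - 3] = -36*s^3 - 3*s^2 + 4*s + 3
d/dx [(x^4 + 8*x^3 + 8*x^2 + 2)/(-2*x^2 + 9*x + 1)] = (-4*x^5 + 11*x^4 + 148*x^3 + 96*x^2 + 24*x - 18)/(4*x^4 - 36*x^3 + 77*x^2 + 18*x + 1)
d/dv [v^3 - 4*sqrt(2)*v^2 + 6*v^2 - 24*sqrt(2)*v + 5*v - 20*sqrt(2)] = 3*v^2 - 8*sqrt(2)*v + 12*v - 24*sqrt(2) + 5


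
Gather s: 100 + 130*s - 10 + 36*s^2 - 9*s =36*s^2 + 121*s + 90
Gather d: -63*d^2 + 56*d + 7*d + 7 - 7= -63*d^2 + 63*d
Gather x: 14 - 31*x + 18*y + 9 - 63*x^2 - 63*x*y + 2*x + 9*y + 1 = -63*x^2 + x*(-63*y - 29) + 27*y + 24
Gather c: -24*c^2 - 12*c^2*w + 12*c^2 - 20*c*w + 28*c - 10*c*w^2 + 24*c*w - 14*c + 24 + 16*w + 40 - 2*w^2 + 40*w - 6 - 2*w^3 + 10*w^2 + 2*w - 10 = c^2*(-12*w - 12) + c*(-10*w^2 + 4*w + 14) - 2*w^3 + 8*w^2 + 58*w + 48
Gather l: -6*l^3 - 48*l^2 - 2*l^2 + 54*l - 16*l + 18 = -6*l^3 - 50*l^2 + 38*l + 18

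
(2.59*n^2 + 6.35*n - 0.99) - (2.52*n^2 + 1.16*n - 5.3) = 0.0699999999999998*n^2 + 5.19*n + 4.31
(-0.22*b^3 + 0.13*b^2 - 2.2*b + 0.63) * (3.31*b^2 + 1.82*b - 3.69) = -0.7282*b^5 + 0.0299*b^4 - 6.2336*b^3 - 2.3984*b^2 + 9.2646*b - 2.3247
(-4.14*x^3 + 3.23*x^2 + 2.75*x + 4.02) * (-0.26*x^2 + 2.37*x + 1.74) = 1.0764*x^5 - 10.6516*x^4 - 0.2635*x^3 + 11.0925*x^2 + 14.3124*x + 6.9948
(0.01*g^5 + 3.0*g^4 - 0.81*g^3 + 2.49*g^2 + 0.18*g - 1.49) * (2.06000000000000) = 0.0206*g^5 + 6.18*g^4 - 1.6686*g^3 + 5.1294*g^2 + 0.3708*g - 3.0694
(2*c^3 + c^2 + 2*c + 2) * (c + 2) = 2*c^4 + 5*c^3 + 4*c^2 + 6*c + 4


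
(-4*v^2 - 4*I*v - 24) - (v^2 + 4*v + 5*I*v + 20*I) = -5*v^2 - 4*v - 9*I*v - 24 - 20*I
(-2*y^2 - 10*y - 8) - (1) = -2*y^2 - 10*y - 9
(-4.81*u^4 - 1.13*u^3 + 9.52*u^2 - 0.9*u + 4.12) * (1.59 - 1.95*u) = 9.3795*u^5 - 5.4444*u^4 - 20.3607*u^3 + 16.8918*u^2 - 9.465*u + 6.5508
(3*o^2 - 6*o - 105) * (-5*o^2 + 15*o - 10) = -15*o^4 + 75*o^3 + 405*o^2 - 1515*o + 1050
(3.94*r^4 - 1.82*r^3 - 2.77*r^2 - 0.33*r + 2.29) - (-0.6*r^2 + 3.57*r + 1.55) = 3.94*r^4 - 1.82*r^3 - 2.17*r^2 - 3.9*r + 0.74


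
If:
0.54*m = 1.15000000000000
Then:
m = 2.13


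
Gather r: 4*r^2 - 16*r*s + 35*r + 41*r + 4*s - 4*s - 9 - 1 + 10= 4*r^2 + r*(76 - 16*s)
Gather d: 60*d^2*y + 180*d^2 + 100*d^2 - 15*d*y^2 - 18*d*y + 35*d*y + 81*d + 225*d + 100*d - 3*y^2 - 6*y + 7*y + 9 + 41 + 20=d^2*(60*y + 280) + d*(-15*y^2 + 17*y + 406) - 3*y^2 + y + 70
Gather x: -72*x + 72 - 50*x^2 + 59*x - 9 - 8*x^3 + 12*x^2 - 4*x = -8*x^3 - 38*x^2 - 17*x + 63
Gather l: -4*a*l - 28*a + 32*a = -4*a*l + 4*a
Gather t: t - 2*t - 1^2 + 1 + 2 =2 - t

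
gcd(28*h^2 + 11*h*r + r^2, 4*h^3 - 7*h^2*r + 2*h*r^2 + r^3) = 4*h + r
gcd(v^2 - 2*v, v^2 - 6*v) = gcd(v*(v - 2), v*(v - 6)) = v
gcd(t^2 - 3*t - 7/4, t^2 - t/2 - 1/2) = t + 1/2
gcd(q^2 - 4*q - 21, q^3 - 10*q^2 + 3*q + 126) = q^2 - 4*q - 21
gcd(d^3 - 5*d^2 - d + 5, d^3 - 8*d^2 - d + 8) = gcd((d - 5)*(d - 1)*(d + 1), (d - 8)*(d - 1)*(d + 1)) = d^2 - 1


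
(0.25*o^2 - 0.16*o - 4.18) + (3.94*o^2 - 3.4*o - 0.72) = 4.19*o^2 - 3.56*o - 4.9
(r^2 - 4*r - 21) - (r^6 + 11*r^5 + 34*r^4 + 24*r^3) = -r^6 - 11*r^5 - 34*r^4 - 24*r^3 + r^2 - 4*r - 21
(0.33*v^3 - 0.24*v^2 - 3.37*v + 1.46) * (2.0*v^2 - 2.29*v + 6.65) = 0.66*v^5 - 1.2357*v^4 - 3.9959*v^3 + 9.0413*v^2 - 25.7539*v + 9.709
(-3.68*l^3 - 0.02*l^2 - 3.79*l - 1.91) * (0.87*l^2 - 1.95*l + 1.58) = -3.2016*l^5 + 7.1586*l^4 - 9.0727*l^3 + 5.6972*l^2 - 2.2637*l - 3.0178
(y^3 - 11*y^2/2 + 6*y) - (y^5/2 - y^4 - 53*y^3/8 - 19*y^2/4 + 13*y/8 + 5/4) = -y^5/2 + y^4 + 61*y^3/8 - 3*y^2/4 + 35*y/8 - 5/4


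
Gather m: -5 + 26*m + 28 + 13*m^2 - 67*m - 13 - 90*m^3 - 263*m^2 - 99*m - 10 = -90*m^3 - 250*m^2 - 140*m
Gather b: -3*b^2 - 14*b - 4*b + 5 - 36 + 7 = -3*b^2 - 18*b - 24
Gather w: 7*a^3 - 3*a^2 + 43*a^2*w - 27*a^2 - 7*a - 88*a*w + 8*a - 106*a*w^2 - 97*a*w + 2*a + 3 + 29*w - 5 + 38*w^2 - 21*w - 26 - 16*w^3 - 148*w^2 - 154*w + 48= 7*a^3 - 30*a^2 + 3*a - 16*w^3 + w^2*(-106*a - 110) + w*(43*a^2 - 185*a - 146) + 20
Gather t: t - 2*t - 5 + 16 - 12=-t - 1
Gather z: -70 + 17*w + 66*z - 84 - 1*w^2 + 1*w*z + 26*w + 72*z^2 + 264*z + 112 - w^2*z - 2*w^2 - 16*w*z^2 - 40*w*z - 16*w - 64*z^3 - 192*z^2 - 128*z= -3*w^2 + 27*w - 64*z^3 + z^2*(-16*w - 120) + z*(-w^2 - 39*w + 202) - 42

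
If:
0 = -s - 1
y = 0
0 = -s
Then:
No Solution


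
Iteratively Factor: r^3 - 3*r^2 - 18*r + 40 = (r - 5)*(r^2 + 2*r - 8) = (r - 5)*(r - 2)*(r + 4)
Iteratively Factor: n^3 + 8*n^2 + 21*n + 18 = (n + 3)*(n^2 + 5*n + 6) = (n + 3)^2*(n + 2)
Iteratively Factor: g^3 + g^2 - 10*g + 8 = (g + 4)*(g^2 - 3*g + 2) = (g - 1)*(g + 4)*(g - 2)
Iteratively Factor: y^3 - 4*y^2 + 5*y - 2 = (y - 1)*(y^2 - 3*y + 2) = (y - 2)*(y - 1)*(y - 1)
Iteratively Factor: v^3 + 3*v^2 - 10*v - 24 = (v + 2)*(v^2 + v - 12) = (v + 2)*(v + 4)*(v - 3)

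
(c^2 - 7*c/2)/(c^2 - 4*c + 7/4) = 2*c/(2*c - 1)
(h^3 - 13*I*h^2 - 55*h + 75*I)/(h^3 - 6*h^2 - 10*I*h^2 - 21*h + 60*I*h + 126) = (h^2 - 10*I*h - 25)/(h^2 - h*(6 + 7*I) + 42*I)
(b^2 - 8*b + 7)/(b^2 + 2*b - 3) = (b - 7)/(b + 3)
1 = 1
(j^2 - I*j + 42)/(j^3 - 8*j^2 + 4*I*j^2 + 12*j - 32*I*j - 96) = (j - 7*I)/(j^2 - 2*j*(4 + I) + 16*I)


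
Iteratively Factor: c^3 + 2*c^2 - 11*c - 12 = (c + 1)*(c^2 + c - 12) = (c + 1)*(c + 4)*(c - 3)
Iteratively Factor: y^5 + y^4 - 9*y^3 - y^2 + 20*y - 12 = (y - 1)*(y^4 + 2*y^3 - 7*y^2 - 8*y + 12) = (y - 1)*(y + 3)*(y^3 - y^2 - 4*y + 4) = (y - 2)*(y - 1)*(y + 3)*(y^2 + y - 2) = (y - 2)*(y - 1)^2*(y + 3)*(y + 2)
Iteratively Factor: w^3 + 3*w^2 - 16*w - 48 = (w - 4)*(w^2 + 7*w + 12) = (w - 4)*(w + 4)*(w + 3)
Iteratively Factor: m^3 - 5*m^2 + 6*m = (m)*(m^2 - 5*m + 6) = m*(m - 2)*(m - 3)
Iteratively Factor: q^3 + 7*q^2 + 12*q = (q + 4)*(q^2 + 3*q) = (q + 3)*(q + 4)*(q)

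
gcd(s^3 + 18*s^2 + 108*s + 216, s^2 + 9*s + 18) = s + 6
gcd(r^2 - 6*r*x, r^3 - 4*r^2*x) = r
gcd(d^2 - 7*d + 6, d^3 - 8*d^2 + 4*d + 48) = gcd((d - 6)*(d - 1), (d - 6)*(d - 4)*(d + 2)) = d - 6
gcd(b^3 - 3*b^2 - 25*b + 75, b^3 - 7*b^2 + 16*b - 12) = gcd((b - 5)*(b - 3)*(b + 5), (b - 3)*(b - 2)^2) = b - 3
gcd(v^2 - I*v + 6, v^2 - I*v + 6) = v^2 - I*v + 6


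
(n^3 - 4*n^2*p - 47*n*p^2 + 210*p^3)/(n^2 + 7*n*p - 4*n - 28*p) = (n^2 - 11*n*p + 30*p^2)/(n - 4)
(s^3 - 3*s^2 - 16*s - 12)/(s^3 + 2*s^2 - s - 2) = (s - 6)/(s - 1)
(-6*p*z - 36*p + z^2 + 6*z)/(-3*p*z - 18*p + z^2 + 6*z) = (-6*p + z)/(-3*p + z)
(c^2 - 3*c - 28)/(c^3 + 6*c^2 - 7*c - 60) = (c - 7)/(c^2 + 2*c - 15)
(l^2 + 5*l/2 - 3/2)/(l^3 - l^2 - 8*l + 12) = (l - 1/2)/(l^2 - 4*l + 4)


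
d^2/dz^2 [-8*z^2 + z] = -16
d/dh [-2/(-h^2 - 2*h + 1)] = 4*(-h - 1)/(h^2 + 2*h - 1)^2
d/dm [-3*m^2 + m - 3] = 1 - 6*m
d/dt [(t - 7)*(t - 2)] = 2*t - 9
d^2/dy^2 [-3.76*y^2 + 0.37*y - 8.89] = -7.52000000000000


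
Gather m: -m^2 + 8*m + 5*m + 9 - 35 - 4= -m^2 + 13*m - 30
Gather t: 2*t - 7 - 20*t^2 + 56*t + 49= -20*t^2 + 58*t + 42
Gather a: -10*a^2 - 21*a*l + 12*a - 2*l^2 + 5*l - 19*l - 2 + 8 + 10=-10*a^2 + a*(12 - 21*l) - 2*l^2 - 14*l + 16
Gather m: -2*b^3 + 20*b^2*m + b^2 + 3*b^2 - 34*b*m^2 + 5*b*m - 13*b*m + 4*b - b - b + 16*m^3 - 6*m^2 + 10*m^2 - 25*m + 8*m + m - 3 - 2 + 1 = -2*b^3 + 4*b^2 + 2*b + 16*m^3 + m^2*(4 - 34*b) + m*(20*b^2 - 8*b - 16) - 4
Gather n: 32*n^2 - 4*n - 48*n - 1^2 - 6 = 32*n^2 - 52*n - 7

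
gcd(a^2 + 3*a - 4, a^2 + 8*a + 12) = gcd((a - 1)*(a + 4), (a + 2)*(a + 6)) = 1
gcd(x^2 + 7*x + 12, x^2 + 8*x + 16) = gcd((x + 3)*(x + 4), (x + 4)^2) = x + 4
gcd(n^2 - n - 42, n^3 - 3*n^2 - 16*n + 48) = 1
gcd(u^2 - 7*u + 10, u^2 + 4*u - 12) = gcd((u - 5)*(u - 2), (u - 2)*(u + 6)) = u - 2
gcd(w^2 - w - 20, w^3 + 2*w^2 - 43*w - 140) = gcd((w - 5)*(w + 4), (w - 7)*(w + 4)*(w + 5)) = w + 4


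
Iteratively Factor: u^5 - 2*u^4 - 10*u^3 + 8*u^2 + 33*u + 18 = (u - 3)*(u^4 + u^3 - 7*u^2 - 13*u - 6) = (u - 3)^2*(u^3 + 4*u^2 + 5*u + 2) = (u - 3)^2*(u + 1)*(u^2 + 3*u + 2) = (u - 3)^2*(u + 1)^2*(u + 2)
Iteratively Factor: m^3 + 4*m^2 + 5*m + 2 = (m + 2)*(m^2 + 2*m + 1) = (m + 1)*(m + 2)*(m + 1)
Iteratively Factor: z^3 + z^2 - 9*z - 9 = (z + 3)*(z^2 - 2*z - 3) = (z + 1)*(z + 3)*(z - 3)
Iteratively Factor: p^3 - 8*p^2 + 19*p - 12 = (p - 3)*(p^2 - 5*p + 4) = (p - 4)*(p - 3)*(p - 1)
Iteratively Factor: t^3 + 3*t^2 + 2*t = (t)*(t^2 + 3*t + 2) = t*(t + 1)*(t + 2)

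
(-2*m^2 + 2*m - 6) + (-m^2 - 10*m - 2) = -3*m^2 - 8*m - 8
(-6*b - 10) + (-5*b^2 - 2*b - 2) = -5*b^2 - 8*b - 12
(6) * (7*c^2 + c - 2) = 42*c^2 + 6*c - 12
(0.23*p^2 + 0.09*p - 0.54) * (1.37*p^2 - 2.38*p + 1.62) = 0.3151*p^4 - 0.4241*p^3 - 0.5814*p^2 + 1.431*p - 0.8748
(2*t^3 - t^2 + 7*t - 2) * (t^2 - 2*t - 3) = 2*t^5 - 5*t^4 + 3*t^3 - 13*t^2 - 17*t + 6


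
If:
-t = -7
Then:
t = 7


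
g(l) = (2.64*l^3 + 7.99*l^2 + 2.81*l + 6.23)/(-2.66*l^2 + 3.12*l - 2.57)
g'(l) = (5.32*l - 3.12)*(2.64*l^3 + 7.99*l^2 + 2.81*l + 6.23)/(-2.66*l^2 + 3.12*l - 2.57)^2 + (7.92*l^2 + 15.98*l + 2.81)/(-2.66*l^2 + 3.12*l - 2.57) = (-7.0224*l^4 + 16.4736*l^3 + 12.049*l^2 - 7.92499999999999*l - 26.6593)/(7.0756*l^4 - 16.5984*l^3 + 23.4068*l^2 - 16.0368*l + 6.6049)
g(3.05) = -9.22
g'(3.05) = -0.25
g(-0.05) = -2.24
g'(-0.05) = -3.51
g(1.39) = -9.68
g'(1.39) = 0.32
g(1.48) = -9.65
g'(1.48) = 0.54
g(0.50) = -5.95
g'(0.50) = -9.26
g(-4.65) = 1.33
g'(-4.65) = -0.84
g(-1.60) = -0.79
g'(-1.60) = -0.47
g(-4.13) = 0.91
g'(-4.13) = -0.81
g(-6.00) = 2.51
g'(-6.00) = -0.89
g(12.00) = -16.52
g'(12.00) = -0.95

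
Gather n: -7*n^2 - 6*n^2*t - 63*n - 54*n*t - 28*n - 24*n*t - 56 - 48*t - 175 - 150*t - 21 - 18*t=n^2*(-6*t - 7) + n*(-78*t - 91) - 216*t - 252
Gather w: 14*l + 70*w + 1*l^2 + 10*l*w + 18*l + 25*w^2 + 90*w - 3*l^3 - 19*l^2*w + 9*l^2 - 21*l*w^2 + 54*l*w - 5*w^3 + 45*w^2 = -3*l^3 + 10*l^2 + 32*l - 5*w^3 + w^2*(70 - 21*l) + w*(-19*l^2 + 64*l + 160)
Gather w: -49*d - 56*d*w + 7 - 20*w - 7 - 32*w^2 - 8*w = -49*d - 32*w^2 + w*(-56*d - 28)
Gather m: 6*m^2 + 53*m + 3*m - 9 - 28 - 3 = 6*m^2 + 56*m - 40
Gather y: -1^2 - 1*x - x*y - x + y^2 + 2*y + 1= -2*x + y^2 + y*(2 - x)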